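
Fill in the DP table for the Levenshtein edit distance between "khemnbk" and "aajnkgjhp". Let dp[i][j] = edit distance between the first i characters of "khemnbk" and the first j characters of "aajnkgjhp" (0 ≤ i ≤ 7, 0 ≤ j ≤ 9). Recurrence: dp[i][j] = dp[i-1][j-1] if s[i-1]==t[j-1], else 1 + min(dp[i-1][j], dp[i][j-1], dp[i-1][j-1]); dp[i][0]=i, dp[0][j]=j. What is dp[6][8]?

   ''  a  a  j  n  k  g  j  h  p
''  0  1  2  3  4  5  6  7  8  9
 k  1  1  2  3  4  4  5  6  7  8
 h  2  2  2  3  4  5  5  6  6  7
 e  3  3  3  3  4  5  6  6  7  7
 m  4  4  4  4  4  5  6  7  7  8
 n  5  5  5  5  4  5  6  7  8  8
 b  6  6  6  6  5  5  6  7  8  9
 k  7  7  7  7  6  5  6  7  8  9

8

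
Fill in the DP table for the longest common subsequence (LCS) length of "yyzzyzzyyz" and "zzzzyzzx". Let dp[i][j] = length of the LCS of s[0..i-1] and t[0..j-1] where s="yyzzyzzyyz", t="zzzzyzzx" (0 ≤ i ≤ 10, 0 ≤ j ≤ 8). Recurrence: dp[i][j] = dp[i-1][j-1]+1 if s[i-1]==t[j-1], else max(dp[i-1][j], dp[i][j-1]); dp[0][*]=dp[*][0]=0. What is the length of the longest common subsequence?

6

   ''  z  z  z  z  y  z  z  x
''  0  0  0  0  0  0  0  0  0
 y  0  0  0  0  0  1  1  1  1
 y  0  0  0  0  0  1  1  1  1
 z  0  1  1  1  1  1  2  2  2
 z  0  1  2  2  2  2  2  3  3
 y  0  1  2  2  2  3  3  3  3
 z  0  1  2  3  3  3  4  4  4
 z  0  1  2  3  4  4  4  5  5
 y  0  1  2  3  4  5  5  5  5
 y  0  1  2  3  4  5  5  5  5
 z  0  1  2  3  4  5  6  6  6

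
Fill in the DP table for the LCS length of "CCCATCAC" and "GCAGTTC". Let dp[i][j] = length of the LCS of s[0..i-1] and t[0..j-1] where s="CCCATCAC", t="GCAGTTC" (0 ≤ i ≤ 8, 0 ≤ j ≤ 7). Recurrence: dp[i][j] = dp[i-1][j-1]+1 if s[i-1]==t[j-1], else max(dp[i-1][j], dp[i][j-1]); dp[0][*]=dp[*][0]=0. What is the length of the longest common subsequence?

   ''  G  C  A  G  T  T  C
''  0  0  0  0  0  0  0  0
 C  0  0  1  1  1  1  1  1
 C  0  0  1  1  1  1  1  2
 C  0  0  1  1  1  1  1  2
 A  0  0  1  2  2  2  2  2
 T  0  0  1  2  2  3  3  3
 C  0  0  1  2  2  3  3  4
 A  0  0  1  2  2  3  3  4
 C  0  0  1  2  2  3  3  4

4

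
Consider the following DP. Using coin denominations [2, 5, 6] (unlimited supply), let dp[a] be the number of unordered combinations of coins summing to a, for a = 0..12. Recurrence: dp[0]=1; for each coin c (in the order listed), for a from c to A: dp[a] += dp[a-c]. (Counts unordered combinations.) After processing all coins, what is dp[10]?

3

after  coin     0     1     2     3     4     5     6     7     8     9    10    11    12
          2     1     0     1     0     1     0     1     0     1     0     1     0     1
          5     1     0     1     0     1     1     1     1     1     1     2     1     2
          6     1     0     1     0     1     1     2     1     2     1     3     2     4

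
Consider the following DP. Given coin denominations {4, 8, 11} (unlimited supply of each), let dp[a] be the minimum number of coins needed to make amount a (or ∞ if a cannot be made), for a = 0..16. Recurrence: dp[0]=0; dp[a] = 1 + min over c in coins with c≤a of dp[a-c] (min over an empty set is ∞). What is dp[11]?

1

 a  0  1  2  3  4  5  6  7  8  9 10 11 12 13 14 15 16
dp  0  -  -  -  1  -  -  -  1  -  -  1  2  -  -  2  2
(- denotes ∞ / unreachable)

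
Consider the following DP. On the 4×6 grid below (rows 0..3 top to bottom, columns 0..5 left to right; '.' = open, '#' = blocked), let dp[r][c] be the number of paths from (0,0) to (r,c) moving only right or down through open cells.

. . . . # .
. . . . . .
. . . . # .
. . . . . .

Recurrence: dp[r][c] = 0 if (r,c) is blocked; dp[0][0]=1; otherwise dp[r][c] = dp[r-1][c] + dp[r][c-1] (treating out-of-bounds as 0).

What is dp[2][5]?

4

r\c   0   1   2   3   4   5
  0   1   1   1   1   0   0
  1   1   2   3   4   4   4
  2   1   3   6  10   0   4
  3   1   4  10  20  20  24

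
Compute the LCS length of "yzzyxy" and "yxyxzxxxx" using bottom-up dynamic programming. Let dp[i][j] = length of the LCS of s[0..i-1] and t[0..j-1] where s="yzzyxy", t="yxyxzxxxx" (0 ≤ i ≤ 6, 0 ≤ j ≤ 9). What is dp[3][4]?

   ''  y  x  y  x  z  x  x  x  x
''  0  0  0  0  0  0  0  0  0  0
 y  0  1  1  1  1  1  1  1  1  1
 z  0  1  1  1  1  2  2  2  2  2
 z  0  1  1  1  1  2  2  2  2  2
 y  0  1  1  2  2  2  2  2  2  2
 x  0  1  2  2  3  3  3  3  3  3
 y  0  1  2  3  3  3  3  3  3  3

1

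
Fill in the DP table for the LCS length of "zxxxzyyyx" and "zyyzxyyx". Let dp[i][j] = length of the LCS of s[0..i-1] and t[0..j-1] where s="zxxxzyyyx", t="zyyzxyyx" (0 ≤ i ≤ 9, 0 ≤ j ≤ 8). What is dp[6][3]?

   ''  z  y  y  z  x  y  y  x
''  0  0  0  0  0  0  0  0  0
 z  0  1  1  1  1  1  1  1  1
 x  0  1  1  1  1  2  2  2  2
 x  0  1  1  1  1  2  2  2  3
 x  0  1  1  1  1  2  2  2  3
 z  0  1  1  1  2  2  2  2  3
 y  0  1  2  2  2  2  3  3  3
 y  0  1  2  3  3  3  3  4  4
 y  0  1  2  3  3  3  4  4  4
 x  0  1  2  3  3  4  4  4  5

2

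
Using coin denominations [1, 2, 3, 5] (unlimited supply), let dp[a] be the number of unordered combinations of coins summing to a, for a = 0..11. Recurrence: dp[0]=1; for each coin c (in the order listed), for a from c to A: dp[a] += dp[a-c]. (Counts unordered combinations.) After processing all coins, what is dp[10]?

20

after  coin     0     1     2     3     4     5     6     7     8     9    10    11
          1     1     1     1     1     1     1     1     1     1     1     1     1
          2     1     1     2     2     3     3     4     4     5     5     6     6
          3     1     1     2     3     4     5     7     8    10    12    14    16
          5     1     1     2     3     4     6     8    10    13    16    20    24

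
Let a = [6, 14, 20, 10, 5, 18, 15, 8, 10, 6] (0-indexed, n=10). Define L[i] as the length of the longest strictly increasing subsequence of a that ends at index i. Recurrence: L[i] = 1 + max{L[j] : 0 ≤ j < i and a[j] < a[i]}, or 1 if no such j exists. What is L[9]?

   i    0    1    2    3    4    5    6    7    8    9
a[i]    6   14   20   10    5   18   15    8   10    6
L[i]    1    2    3    2    1    3    3    2    3    2

2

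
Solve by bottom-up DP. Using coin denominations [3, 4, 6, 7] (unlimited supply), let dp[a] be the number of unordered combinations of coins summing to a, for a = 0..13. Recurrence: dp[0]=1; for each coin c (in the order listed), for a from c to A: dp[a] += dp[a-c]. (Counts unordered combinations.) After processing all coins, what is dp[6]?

after  coin     0     1     2     3     4     5     6     7     8     9    10    11    12    13
          3     1     0     0     1     0     0     1     0     0     1     0     0     1     0
          4     1     0     0     1     1     0     1     1     1     1     1     1     2     1
          6     1     0     0     1     1     0     2     1     1     2     2     1     4     2
          7     1     0     0     1     1     0     2     2     1     2     3     2     4     4

2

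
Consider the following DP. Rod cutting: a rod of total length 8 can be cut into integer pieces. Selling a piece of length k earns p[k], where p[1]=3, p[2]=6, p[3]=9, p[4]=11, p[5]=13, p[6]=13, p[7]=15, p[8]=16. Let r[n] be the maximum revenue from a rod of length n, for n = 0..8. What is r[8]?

   n    0    1    2    3    4    5    6    7    8
r[n]    0    3    6    9   12   15   18   21   24

24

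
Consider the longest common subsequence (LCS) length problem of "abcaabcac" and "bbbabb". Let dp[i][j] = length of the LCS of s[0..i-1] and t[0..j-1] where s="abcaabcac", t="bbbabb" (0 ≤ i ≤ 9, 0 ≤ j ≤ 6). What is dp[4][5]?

2

   ''  b  b  b  a  b  b
''  0  0  0  0  0  0  0
 a  0  0  0  0  1  1  1
 b  0  1  1  1  1  2  2
 c  0  1  1  1  1  2  2
 a  0  1  1  1  2  2  2
 a  0  1  1  1  2  2  2
 b  0  1  2  2  2  3  3
 c  0  1  2  2  2  3  3
 a  0  1  2  2  3  3  3
 c  0  1  2  2  3  3  3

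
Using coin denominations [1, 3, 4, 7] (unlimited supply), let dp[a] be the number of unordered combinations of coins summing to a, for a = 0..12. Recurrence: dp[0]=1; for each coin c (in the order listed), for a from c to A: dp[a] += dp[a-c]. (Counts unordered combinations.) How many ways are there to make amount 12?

14

after  coin     0     1     2     3     4     5     6     7     8     9    10    11    12
          1     1     1     1     1     1     1     1     1     1     1     1     1     1
          3     1     1     1     2     2     2     3     3     3     4     4     4     5
          4     1     1     1     2     3     3     4     5     6     7     8     9    11
          7     1     1     1     2     3     3     4     6     7     8    10    12    14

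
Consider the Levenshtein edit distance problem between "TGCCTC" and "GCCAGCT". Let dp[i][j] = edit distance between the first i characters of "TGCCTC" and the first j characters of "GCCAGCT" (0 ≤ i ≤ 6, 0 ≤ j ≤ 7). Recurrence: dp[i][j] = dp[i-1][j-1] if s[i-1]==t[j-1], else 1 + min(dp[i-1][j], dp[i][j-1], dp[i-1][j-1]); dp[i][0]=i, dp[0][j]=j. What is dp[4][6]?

4

   ''  G  C  C  A  G  C  T
''  0  1  2  3  4  5  6  7
 T  1  1  2  3  4  5  6  6
 G  2  1  2  3  4  4  5  6
 C  3  2  1  2  3  4  4  5
 C  4  3  2  1  2  3  4  5
 T  5  4  3  2  2  3  4  4
 C  6  5  4  3  3  3  3  4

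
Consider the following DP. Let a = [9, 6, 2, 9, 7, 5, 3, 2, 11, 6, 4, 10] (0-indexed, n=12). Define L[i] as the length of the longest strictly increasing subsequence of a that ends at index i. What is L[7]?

1

   i    0    1    2    3    4    5    6    7    8    9   10   11
a[i]    9    6    2    9    7    5    3    2   11    6    4   10
L[i]    1    1    1    2    2    2    2    1    3    3    3    4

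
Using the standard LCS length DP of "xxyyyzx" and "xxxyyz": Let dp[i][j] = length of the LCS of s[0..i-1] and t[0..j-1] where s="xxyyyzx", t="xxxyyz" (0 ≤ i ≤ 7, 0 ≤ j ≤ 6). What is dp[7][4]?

   ''  x  x  x  y  y  z
''  0  0  0  0  0  0  0
 x  0  1  1  1  1  1  1
 x  0  1  2  2  2  2  2
 y  0  1  2  2  3  3  3
 y  0  1  2  2  3  4  4
 y  0  1  2  2  3  4  4
 z  0  1  2  2  3  4  5
 x  0  1  2  3  3  4  5

3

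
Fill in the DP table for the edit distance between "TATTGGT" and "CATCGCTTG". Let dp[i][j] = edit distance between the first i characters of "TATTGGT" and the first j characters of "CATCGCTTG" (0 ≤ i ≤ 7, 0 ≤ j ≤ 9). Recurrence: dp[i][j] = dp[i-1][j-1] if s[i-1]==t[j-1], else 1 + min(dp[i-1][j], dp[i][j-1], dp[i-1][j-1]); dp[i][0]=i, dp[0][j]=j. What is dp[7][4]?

5

   ''  C  A  T  C  G  C  T  T  G
''  0  1  2  3  4  5  6  7  8  9
 T  1  1  2  2  3  4  5  6  7  8
 A  2  2  1  2  3  4  5  6  7  8
 T  3  3  2  1  2  3  4  5  6  7
 T  4  4  3  2  2  3  4  4  5  6
 G  5  5  4  3  3  2  3  4  5  5
 G  6  6  5  4  4  3  3  4  5  5
 T  7  7  6  5  5  4  4  3  4  5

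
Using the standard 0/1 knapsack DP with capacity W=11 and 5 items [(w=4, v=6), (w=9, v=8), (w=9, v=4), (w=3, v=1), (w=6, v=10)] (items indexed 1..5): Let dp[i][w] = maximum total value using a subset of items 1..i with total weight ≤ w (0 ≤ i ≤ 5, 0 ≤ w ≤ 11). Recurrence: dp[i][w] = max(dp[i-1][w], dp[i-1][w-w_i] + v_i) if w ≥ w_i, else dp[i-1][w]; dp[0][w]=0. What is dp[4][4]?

6

i\w   0   1   2   3   4   5   6   7   8   9  10  11
  0   0   0   0   0   0   0   0   0   0   0   0   0
  1   0   0   0   0   6   6   6   6   6   6   6   6
  2   0   0   0   0   6   6   6   6   6   8   8   8
  3   0   0   0   0   6   6   6   6   6   8   8   8
  4   0   0   0   1   6   6   6   7   7   8   8   8
  5   0   0   0   1   6   6  10  10  10  11  16  16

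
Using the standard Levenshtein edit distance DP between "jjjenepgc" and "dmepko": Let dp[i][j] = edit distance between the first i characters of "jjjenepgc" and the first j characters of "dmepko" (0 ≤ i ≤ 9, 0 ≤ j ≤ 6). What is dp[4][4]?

4

   ''  d  m  e  p  k  o
''  0  1  2  3  4  5  6
 j  1  1  2  3  4  5  6
 j  2  2  2  3  4  5  6
 j  3  3  3  3  4  5  6
 e  4  4  4  3  4  5  6
 n  5  5  5  4  4  5  6
 e  6  6  6  5  5  5  6
 p  7  7  7  6  5  6  6
 g  8  8  8  7  6  6  7
 c  9  9  9  8  7  7  7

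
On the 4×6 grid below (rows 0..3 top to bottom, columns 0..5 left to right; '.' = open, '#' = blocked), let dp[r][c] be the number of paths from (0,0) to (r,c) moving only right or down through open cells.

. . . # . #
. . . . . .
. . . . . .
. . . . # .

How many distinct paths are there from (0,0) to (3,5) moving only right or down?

15

r\c   0   1   2   3   4   5
  0   1   1   1   0   0   0
  1   1   2   3   3   3   3
  2   1   3   6   9  12  15
  3   1   4  10  19   0  15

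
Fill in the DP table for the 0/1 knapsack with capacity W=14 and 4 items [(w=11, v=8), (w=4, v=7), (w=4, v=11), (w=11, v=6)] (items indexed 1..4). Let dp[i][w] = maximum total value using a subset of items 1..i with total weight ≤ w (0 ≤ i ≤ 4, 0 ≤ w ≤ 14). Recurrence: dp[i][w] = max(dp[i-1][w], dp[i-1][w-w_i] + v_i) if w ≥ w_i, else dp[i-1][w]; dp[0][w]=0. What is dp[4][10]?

18

i\w   0   1   2   3   4   5   6   7   8   9  10  11  12  13  14
  0   0   0   0   0   0   0   0   0   0   0   0   0   0   0   0
  1   0   0   0   0   0   0   0   0   0   0   0   8   8   8   8
  2   0   0   0   0   7   7   7   7   7   7   7   8   8   8   8
  3   0   0   0   0  11  11  11  11  18  18  18  18  18  18  18
  4   0   0   0   0  11  11  11  11  18  18  18  18  18  18  18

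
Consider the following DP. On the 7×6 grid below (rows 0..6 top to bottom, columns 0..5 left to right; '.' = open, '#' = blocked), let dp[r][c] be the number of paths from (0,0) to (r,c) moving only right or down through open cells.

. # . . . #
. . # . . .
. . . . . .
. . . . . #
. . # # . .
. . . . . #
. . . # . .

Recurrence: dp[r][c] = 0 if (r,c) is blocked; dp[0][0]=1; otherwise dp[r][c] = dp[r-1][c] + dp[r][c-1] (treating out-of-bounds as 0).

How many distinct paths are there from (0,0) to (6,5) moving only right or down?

r\c   0   1   2   3   4   5
  0   1   0   0   0   0   0
  1   1   1   0   0   0   0
  2   1   2   2   2   2   2
  3   1   3   5   7   9   0
  4   1   4   0   0   9   9
  5   1   5   5   5  14   0
  6   1   6  11   0  14  14

14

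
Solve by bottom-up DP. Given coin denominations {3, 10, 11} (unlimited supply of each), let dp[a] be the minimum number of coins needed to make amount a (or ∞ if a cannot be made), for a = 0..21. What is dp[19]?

 a  0  1  2  3  4  5  6  7  8  9 10 11 12 13 14 15 16 17 18 19 20 21
dp  0  -  -  1  -  -  2  -  -  3  1  1  4  2  2  5  3  3  6  4  2  2
(- denotes ∞ / unreachable)

4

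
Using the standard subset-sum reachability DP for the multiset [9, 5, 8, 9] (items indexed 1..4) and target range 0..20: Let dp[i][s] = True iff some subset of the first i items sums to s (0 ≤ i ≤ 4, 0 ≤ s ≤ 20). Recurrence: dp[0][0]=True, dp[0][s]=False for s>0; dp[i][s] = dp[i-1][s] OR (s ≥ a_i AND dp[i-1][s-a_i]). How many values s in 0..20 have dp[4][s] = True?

8

i\s   0   1   2   3   4   5   6   7   8   9  10  11  12  13  14  15  16  17  18  19  20
  0   T   F   F   F   F   F   F   F   F   F   F   F   F   F   F   F   F   F   F   F   F
  1   T   F   F   F   F   F   F   F   F   T   F   F   F   F   F   F   F   F   F   F   F
  2   T   F   F   F   F   T   F   F   F   T   F   F   F   F   T   F   F   F   F   F   F
  3   T   F   F   F   F   T   F   F   T   T   F   F   F   T   T   F   F   T   F   F   F
  4   T   F   F   F   F   T   F   F   T   T   F   F   F   T   T   F   F   T   T   F   F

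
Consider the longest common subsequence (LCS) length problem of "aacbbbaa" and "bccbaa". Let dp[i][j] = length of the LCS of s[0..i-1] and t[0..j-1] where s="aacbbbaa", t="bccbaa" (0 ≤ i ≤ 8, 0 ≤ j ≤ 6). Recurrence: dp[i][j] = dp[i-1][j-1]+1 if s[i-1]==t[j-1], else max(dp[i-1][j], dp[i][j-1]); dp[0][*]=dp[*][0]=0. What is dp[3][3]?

1

   ''  b  c  c  b  a  a
''  0  0  0  0  0  0  0
 a  0  0  0  0  0  1  1
 a  0  0  0  0  0  1  2
 c  0  0  1  1  1  1  2
 b  0  1  1  1  2  2  2
 b  0  1  1  1  2  2  2
 b  0  1  1  1  2  2  2
 a  0  1  1  1  2  3  3
 a  0  1  1  1  2  3  4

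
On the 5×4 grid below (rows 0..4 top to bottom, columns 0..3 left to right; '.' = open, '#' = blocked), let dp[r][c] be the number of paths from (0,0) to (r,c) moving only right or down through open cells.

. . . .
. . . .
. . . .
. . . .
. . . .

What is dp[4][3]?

r\c   0   1   2   3
  0   1   1   1   1
  1   1   2   3   4
  2   1   3   6  10
  3   1   4  10  20
  4   1   5  15  35

35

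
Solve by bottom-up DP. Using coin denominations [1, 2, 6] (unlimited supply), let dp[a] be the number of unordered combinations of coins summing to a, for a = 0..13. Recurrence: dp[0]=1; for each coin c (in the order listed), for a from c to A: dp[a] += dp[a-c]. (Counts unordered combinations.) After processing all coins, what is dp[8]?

after  coin     0     1     2     3     4     5     6     7     8     9    10    11    12    13
          1     1     1     1     1     1     1     1     1     1     1     1     1     1     1
          2     1     1     2     2     3     3     4     4     5     5     6     6     7     7
          6     1     1     2     2     3     3     5     5     7     7     9     9    12    12

7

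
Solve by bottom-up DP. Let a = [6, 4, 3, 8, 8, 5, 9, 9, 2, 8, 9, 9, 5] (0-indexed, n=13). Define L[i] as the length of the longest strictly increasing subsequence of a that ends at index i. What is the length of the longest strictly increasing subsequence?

   i    0    1    2    3    4    5    6    7    8    9   10   11   12
a[i]    6    4    3    8    8    5    9    9    2    8    9    9    5
L[i]    1    1    1    2    2    2    3    3    1    3    4    4    2

4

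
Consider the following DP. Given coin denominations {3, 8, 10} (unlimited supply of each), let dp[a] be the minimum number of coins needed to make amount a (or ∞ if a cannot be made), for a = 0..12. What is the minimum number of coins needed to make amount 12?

 a  0  1  2  3  4  5  6  7  8  9 10 11 12
dp  0  -  -  1  -  -  2  -  1  3  1  2  4
(- denotes ∞ / unreachable)

4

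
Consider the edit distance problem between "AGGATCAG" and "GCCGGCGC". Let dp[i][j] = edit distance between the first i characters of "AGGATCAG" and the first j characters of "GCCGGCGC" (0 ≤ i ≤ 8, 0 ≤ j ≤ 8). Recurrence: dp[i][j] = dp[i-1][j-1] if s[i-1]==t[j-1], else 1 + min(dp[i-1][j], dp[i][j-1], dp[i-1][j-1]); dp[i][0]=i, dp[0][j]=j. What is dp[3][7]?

5

   ''  G  C  C  G  G  C  G  C
''  0  1  2  3  4  5  6  7  8
 A  1  1  2  3  4  5  6  7  8
 G  2  1  2  3  3  4  5  6  7
 G  3  2  2  3  3  3  4  5  6
 A  4  3  3  3  4  4  4  5  6
 T  5  4  4  4  4  5  5  5  6
 C  6  5  4  4  5  5  5  6  5
 A  7  6  5  5  5  6  6  6  6
 G  8  7  6  6  5  5  6  6  7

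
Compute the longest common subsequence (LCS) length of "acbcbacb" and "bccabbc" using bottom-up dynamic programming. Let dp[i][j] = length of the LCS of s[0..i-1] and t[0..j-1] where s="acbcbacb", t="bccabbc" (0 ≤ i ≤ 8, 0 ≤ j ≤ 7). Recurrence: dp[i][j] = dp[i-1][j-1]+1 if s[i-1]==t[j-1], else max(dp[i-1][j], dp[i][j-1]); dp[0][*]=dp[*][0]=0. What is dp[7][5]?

3

   ''  b  c  c  a  b  b  c
''  0  0  0  0  0  0  0  0
 a  0  0  0  0  1  1  1  1
 c  0  0  1  1  1  1  1  2
 b  0  1  1  1  1  2  2  2
 c  0  1  2  2  2  2  2  3
 b  0  1  2  2  2  3  3  3
 a  0  1  2  2  3  3  3  3
 c  0  1  2  3  3  3  3  4
 b  0  1  2  3  3  4  4  4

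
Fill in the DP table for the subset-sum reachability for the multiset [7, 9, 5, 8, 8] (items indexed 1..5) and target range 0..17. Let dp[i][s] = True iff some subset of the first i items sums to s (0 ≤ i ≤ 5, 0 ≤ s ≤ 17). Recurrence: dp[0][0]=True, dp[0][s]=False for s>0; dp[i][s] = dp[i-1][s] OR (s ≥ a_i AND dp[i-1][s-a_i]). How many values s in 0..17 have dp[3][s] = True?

7

i\s   0   1   2   3   4   5   6   7   8   9  10  11  12  13  14  15  16  17
  0   T   F   F   F   F   F   F   F   F   F   F   F   F   F   F   F   F   F
  1   T   F   F   F   F   F   F   T   F   F   F   F   F   F   F   F   F   F
  2   T   F   F   F   F   F   F   T   F   T   F   F   F   F   F   F   T   F
  3   T   F   F   F   F   T   F   T   F   T   F   F   T   F   T   F   T   F
  4   T   F   F   F   F   T   F   T   T   T   F   F   T   T   T   T   T   T
  5   T   F   F   F   F   T   F   T   T   T   F   F   T   T   T   T   T   T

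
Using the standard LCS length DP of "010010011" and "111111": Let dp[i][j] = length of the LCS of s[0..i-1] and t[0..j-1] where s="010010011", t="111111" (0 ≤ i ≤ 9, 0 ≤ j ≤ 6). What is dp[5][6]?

   ''  1  1  1  1  1  1
''  0  0  0  0  0  0  0
 0  0  0  0  0  0  0  0
 1  0  1  1  1  1  1  1
 0  0  1  1  1  1  1  1
 0  0  1  1  1  1  1  1
 1  0  1  2  2  2  2  2
 0  0  1  2  2  2  2  2
 0  0  1  2  2  2  2  2
 1  0  1  2  3  3  3  3
 1  0  1  2  3  4  4  4

2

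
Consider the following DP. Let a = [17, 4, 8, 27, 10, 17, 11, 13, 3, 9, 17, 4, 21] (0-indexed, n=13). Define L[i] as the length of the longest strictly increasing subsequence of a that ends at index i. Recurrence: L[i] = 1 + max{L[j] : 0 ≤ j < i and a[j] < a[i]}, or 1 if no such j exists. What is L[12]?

7

   i    0    1    2    3    4    5    6    7    8    9   10   11   12
a[i]   17    4    8   27   10   17   11   13    3    9   17    4   21
L[i]    1    1    2    3    3    4    4    5    1    3    6    2    7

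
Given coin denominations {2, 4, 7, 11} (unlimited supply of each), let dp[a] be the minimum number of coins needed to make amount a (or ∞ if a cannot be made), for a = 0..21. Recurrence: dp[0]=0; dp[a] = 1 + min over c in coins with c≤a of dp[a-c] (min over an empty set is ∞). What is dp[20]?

 a  0  1  2  3  4  5  6  7  8  9 10 11 12 13 14 15 16 17 18 19 20 21
dp  0  -  1  -  1  -  2  1  2  2  3  1  3  2  2  2  3  3  2  3  3  3
(- denotes ∞ / unreachable)

3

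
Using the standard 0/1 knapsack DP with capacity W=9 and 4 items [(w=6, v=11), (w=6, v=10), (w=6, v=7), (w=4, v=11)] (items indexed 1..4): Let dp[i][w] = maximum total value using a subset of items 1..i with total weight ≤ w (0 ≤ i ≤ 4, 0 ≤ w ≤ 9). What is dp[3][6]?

11

i\w   0   1   2   3   4   5   6   7   8   9
  0   0   0   0   0   0   0   0   0   0   0
  1   0   0   0   0   0   0  11  11  11  11
  2   0   0   0   0   0   0  11  11  11  11
  3   0   0   0   0   0   0  11  11  11  11
  4   0   0   0   0  11  11  11  11  11  11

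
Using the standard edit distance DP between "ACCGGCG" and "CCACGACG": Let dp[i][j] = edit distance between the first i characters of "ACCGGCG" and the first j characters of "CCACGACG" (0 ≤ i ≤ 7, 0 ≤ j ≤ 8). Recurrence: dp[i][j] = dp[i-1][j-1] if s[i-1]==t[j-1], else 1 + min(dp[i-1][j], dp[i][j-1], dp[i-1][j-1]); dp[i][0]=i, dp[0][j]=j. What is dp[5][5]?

3

   ''  C  C  A  C  G  A  C  G
''  0  1  2  3  4  5  6  7  8
 A  1  1  2  2  3  4  5  6  7
 C  2  1  1  2  2  3  4  5  6
 C  3  2  1  2  2  3  4  4  5
 G  4  3  2  2  3  2  3  4  4
 G  5  4  3  3  3  3  3  4  4
 C  6  5  4  4  3  4  4  3  4
 G  7  6  5  5  4  3  4  4  3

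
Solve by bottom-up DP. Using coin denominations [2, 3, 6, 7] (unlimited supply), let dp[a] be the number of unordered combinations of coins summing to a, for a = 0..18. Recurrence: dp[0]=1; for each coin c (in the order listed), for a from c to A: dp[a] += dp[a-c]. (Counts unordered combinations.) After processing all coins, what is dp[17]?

10

after  coin     0     1     2     3     4     5     6     7     8     9    10    11    12    13    14    15    16    17    18
          2     1     0     1     0     1     0     1     0     1     0     1     0     1     0     1     0     1     0     1
          3     1     0     1     1     1     1     2     1     2     2     2     2     3     2     3     3     3     3     4
          6     1     0     1     1     1     1     3     1     3     3     3     3     6     3     6     6     6     6    10
          7     1     0     1     1     1     1     3     2     3     4     4     4     7     6     8     9    10    10    14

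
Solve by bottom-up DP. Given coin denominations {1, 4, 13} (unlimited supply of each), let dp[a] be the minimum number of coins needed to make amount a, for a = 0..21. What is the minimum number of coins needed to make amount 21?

3

 a  0  1  2  3  4  5  6  7  8  9 10 11 12 13 14 15 16 17 18 19 20 21
dp  0  1  2  3  1  2  3  4  2  3  4  5  3  1  2  3  4  2  3  4  5  3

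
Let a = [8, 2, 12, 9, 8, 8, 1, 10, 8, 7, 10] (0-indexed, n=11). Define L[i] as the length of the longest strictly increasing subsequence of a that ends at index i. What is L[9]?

   i    0    1    2    3    4    5    6    7    8    9   10
a[i]    8    2   12    9    8    8    1   10    8    7   10
L[i]    1    1    2    2    2    2    1    3    2    2    3

2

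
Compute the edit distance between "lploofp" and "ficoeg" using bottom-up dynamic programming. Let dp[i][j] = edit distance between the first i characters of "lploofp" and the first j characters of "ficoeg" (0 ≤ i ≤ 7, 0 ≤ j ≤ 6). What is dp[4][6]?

5

   ''  f  i  c  o  e  g
''  0  1  2  3  4  5  6
 l  1  1  2  3  4  5  6
 p  2  2  2  3  4  5  6
 l  3  3  3  3  4  5  6
 o  4  4  4  4  3  4  5
 o  5  5  5  5  4  4  5
 f  6  5  6  6  5  5  5
 p  7  6  6  7  6  6  6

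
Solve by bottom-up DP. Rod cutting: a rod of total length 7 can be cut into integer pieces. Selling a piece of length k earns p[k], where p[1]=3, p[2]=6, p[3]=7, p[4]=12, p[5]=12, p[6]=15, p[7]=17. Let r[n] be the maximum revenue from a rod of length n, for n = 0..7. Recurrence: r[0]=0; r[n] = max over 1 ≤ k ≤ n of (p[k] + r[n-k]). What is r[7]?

   n    0    1    2    3    4    5    6    7
r[n]    0    3    6    9   12   15   18   21

21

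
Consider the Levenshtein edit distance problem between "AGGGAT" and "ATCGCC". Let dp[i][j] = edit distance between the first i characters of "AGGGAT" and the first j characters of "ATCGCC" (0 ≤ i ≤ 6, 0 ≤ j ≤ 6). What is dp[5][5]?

   ''  A  T  C  G  C  C
''  0  1  2  3  4  5  6
 A  1  0  1  2  3  4  5
 G  2  1  1  2  2  3  4
 G  3  2  2  2  2  3  4
 G  4  3  3  3  2  3  4
 A  5  4  4  4  3  3  4
 T  6  5  4  5  4  4  4

3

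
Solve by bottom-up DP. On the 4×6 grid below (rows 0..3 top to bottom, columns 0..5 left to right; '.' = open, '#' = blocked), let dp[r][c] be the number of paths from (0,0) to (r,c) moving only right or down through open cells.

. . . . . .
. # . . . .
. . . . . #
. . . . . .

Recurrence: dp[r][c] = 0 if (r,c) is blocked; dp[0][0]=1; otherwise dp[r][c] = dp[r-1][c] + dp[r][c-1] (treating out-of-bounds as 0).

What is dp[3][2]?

r\c   0   1   2   3   4   5
  0   1   1   1   1   1   1
  1   1   0   1   2   3   4
  2   1   1   2   4   7   0
  3   1   2   4   8  15  15

4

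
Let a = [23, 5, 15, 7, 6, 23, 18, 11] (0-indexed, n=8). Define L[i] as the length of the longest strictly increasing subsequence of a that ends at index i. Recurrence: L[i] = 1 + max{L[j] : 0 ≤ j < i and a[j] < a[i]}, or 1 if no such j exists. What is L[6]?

   i    0    1    2    3    4    5    6    7
a[i]   23    5   15    7    6   23   18   11
L[i]    1    1    2    2    2    3    3    3

3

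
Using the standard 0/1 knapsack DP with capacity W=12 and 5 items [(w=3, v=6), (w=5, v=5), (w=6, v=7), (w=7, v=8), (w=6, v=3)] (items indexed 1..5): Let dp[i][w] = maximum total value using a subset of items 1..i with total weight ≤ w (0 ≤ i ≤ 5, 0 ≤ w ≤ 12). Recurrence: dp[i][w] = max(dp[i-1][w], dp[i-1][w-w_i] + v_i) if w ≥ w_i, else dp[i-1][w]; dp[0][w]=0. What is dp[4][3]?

i\w   0   1   2   3   4   5   6   7   8   9  10  11  12
  0   0   0   0   0   0   0   0   0   0   0   0   0   0
  1   0   0   0   6   6   6   6   6   6   6   6   6   6
  2   0   0   0   6   6   6   6   6  11  11  11  11  11
  3   0   0   0   6   6   6   7   7  11  13  13  13  13
  4   0   0   0   6   6   6   7   8  11  13  14  14  14
  5   0   0   0   6   6   6   7   8  11  13  14  14  14

6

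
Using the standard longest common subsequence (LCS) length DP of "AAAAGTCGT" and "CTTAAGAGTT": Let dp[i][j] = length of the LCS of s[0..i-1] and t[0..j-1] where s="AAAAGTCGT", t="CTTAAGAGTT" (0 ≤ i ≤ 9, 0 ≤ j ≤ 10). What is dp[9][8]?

4

   ''  C  T  T  A  A  G  A  G  T  T
''  0  0  0  0  0  0  0  0  0  0  0
 A  0  0  0  0  1  1  1  1  1  1  1
 A  0  0  0  0  1  2  2  2  2  2  2
 A  0  0  0  0  1  2  2  3  3  3  3
 A  0  0  0  0  1  2  2  3  3  3  3
 G  0  0  0  0  1  2  3  3  4  4  4
 T  0  0  1  1  1  2  3  3  4  5  5
 C  0  1  1  1  1  2  3  3  4  5  5
 G  0  1  1  1  1  2  3  3  4  5  5
 T  0  1  2  2  2  2  3  3  4  5  6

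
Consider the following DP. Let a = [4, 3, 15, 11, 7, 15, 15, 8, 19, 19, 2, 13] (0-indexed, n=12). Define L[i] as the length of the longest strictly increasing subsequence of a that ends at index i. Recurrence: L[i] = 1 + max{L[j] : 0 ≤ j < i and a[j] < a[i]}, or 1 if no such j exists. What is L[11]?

4

   i    0    1    2    3    4    5    6    7    8    9   10   11
a[i]    4    3   15   11    7   15   15    8   19   19    2   13
L[i]    1    1    2    2    2    3    3    3    4    4    1    4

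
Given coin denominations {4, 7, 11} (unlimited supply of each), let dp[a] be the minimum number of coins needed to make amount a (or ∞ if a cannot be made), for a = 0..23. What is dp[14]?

2

 a  0  1  2  3  4  5  6  7  8  9 10 11 12 13 14 15 16 17 18 19 20 21 22 23
dp  0  -  -  -  1  -  -  1  2  -  -  1  3  -  2  2  4  -  2  3  5  3  2  4
(- denotes ∞ / unreachable)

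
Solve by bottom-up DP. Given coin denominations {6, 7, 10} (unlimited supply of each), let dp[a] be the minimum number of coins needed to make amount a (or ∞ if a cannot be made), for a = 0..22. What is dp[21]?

 a  0  1  2  3  4  5  6  7  8  9 10 11 12 13 14 15 16 17 18 19 20 21 22
dp  0  -  -  -  -  -  1  1  -  -  1  -  2  2  2  -  2  2  3  3  2  3  3
(- denotes ∞ / unreachable)

3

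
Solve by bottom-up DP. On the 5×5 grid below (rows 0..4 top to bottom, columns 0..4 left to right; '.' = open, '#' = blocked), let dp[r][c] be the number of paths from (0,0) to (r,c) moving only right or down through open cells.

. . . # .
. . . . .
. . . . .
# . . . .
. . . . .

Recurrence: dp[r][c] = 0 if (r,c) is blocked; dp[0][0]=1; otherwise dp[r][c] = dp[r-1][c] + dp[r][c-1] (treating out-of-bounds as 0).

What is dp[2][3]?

9

r\c   0   1   2   3   4
  0   1   1   1   0   0
  1   1   2   3   3   3
  2   1   3   6   9  12
  3   0   3   9  18  30
  4   0   3  12  30  60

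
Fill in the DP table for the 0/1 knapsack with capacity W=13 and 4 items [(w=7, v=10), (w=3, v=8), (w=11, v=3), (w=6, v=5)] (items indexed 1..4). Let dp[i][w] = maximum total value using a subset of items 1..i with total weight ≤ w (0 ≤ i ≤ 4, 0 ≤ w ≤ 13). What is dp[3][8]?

10

i\w   0   1   2   3   4   5   6   7   8   9  10  11  12  13
  0   0   0   0   0   0   0   0   0   0   0   0   0   0   0
  1   0   0   0   0   0   0   0  10  10  10  10  10  10  10
  2   0   0   0   8   8   8   8  10  10  10  18  18  18  18
  3   0   0   0   8   8   8   8  10  10  10  18  18  18  18
  4   0   0   0   8   8   8   8  10  10  13  18  18  18  18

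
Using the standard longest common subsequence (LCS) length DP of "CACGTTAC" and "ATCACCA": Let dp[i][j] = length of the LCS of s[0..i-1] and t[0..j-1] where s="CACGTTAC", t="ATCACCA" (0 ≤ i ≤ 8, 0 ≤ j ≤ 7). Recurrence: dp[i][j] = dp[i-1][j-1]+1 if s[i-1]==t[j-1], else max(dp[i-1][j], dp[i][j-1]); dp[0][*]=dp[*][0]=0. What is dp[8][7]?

4

   ''  A  T  C  A  C  C  A
''  0  0  0  0  0  0  0  0
 C  0  0  0  1  1  1  1  1
 A  0  1  1  1  2  2  2  2
 C  0  1  1  2  2  3  3  3
 G  0  1  1  2  2  3  3  3
 T  0  1  2  2  2  3  3  3
 T  0  1  2  2  2  3  3  3
 A  0  1  2  2  3  3  3  4
 C  0  1  2  3  3  4  4  4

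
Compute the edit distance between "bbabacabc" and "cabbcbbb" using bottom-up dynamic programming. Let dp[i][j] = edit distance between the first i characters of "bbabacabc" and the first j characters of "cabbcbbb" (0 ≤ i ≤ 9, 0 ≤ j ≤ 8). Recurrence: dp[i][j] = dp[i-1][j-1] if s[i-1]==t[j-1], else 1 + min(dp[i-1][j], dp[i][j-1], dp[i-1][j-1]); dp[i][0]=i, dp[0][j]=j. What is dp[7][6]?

4

   ''  c  a  b  b  c  b  b  b
''  0  1  2  3  4  5  6  7  8
 b  1  1  2  2  3  4  5  6  7
 b  2  2  2  2  2  3  4  5  6
 a  3  3  2  3  3  3  4  5  6
 b  4  4  3  2  3  4  3  4  5
 a  5  5  4  3  3  4  4  4  5
 c  6  5  5  4  4  3  4  5  5
 a  7  6  5  5  5  4  4  5  6
 b  8  7  6  5  5  5  4  4  5
 c  9  8  7  6  6  5  5  5  5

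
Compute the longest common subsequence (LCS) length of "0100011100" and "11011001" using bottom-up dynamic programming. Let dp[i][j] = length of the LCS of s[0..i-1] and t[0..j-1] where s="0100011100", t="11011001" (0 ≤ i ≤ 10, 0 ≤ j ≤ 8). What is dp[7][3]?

2

   ''  1  1  0  1  1  0  0  1
''  0  0  0  0  0  0  0  0  0
 0  0  0  0  1  1  1  1  1  1
 1  0  1  1  1  2  2  2  2  2
 0  0  1  1  2  2  2  3  3  3
 0  0  1  1  2  2  2  3  4  4
 0  0  1  1  2  2  2  3  4  4
 1  0  1  2  2  3  3  3  4  5
 1  0  1  2  2  3  4  4  4  5
 1  0  1  2  2  3  4  4  4  5
 0  0  1  2  3  3  4  5  5  5
 0  0  1  2  3  3  4  5  6  6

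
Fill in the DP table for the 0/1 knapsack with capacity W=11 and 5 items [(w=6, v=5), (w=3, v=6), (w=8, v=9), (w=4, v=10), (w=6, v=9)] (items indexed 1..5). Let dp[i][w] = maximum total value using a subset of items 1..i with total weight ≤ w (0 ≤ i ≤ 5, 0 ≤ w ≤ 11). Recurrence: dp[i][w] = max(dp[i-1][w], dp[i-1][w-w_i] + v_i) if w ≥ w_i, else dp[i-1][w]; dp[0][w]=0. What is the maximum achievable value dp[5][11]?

i\w   0   1   2   3   4   5   6   7   8   9  10  11
  0   0   0   0   0   0   0   0   0   0   0   0   0
  1   0   0   0   0   0   0   5   5   5   5   5   5
  2   0   0   0   6   6   6   6   6   6  11  11  11
  3   0   0   0   6   6   6   6   6   9  11  11  15
  4   0   0   0   6  10  10  10  16  16  16  16  16
  5   0   0   0   6  10  10  10  16  16  16  19  19

19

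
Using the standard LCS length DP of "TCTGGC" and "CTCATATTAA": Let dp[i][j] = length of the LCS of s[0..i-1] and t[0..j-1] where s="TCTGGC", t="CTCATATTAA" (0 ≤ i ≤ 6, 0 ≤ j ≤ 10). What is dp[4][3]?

   ''  C  T  C  A  T  A  T  T  A  A
''  0  0  0  0  0  0  0  0  0  0  0
 T  0  0  1  1  1  1  1  1  1  1  1
 C  0  1  1  2  2  2  2  2  2  2  2
 T  0  1  2  2  2  3  3  3  3  3  3
 G  0  1  2  2  2  3  3  3  3  3  3
 G  0  1  2  2  2  3  3  3  3  3  3
 C  0  1  2  3  3  3  3  3  3  3  3

2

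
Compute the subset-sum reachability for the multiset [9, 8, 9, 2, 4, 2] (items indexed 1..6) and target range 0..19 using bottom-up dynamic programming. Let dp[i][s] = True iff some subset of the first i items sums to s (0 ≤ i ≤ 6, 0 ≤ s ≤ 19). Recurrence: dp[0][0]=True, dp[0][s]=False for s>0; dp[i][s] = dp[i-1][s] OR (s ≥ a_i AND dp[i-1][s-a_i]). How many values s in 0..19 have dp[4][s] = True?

9

i\s   0   1   2   3   4   5   6   7   8   9  10  11  12  13  14  15  16  17  18  19
  0   T   F   F   F   F   F   F   F   F   F   F   F   F   F   F   F   F   F   F   F
  1   T   F   F   F   F   F   F   F   F   T   F   F   F   F   F   F   F   F   F   F
  2   T   F   F   F   F   F   F   F   T   T   F   F   F   F   F   F   F   T   F   F
  3   T   F   F   F   F   F   F   F   T   T   F   F   F   F   F   F   F   T   T   F
  4   T   F   T   F   F   F   F   F   T   T   T   T   F   F   F   F   F   T   T   T
  5   T   F   T   F   T   F   T   F   T   T   T   T   T   T   T   T   F   T   T   T
  6   T   F   T   F   T   F   T   F   T   T   T   T   T   T   T   T   T   T   T   T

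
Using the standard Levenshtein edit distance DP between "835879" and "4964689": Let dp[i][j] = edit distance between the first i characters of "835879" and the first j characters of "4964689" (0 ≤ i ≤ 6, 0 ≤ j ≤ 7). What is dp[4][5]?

   ''  4  9  6  4  6  8  9
''  0  1  2  3  4  5  6  7
 8  1  1  2  3  4  5  5  6
 3  2  2  2  3  4  5  6  6
 5  3  3  3  3  4  5  6  7
 8  4  4  4  4  4  5  5  6
 7  5  5  5  5  5  5  6  6
 9  6  6  5  6  6  6  6  6

5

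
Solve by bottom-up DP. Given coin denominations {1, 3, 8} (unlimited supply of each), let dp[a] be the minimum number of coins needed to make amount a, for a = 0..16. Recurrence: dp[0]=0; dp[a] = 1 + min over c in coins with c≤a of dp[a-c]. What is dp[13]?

 a  0  1  2  3  4  5  6  7  8  9 10 11 12 13 14 15 16
dp  0  1  2  1  2  3  2  3  1  2  3  2  3  4  3  4  2

4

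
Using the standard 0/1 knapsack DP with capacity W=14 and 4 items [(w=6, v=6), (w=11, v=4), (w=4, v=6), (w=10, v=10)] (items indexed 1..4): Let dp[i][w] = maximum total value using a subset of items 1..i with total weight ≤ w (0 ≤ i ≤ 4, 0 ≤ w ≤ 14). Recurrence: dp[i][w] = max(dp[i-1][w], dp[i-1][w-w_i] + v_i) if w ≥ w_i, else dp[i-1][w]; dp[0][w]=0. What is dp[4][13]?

i\w   0   1   2   3   4   5   6   7   8   9  10  11  12  13  14
  0   0   0   0   0   0   0   0   0   0   0   0   0   0   0   0
  1   0   0   0   0   0   0   6   6   6   6   6   6   6   6   6
  2   0   0   0   0   0   0   6   6   6   6   6   6   6   6   6
  3   0   0   0   0   6   6   6   6   6   6  12  12  12  12  12
  4   0   0   0   0   6   6   6   6   6   6  12  12  12  12  16

12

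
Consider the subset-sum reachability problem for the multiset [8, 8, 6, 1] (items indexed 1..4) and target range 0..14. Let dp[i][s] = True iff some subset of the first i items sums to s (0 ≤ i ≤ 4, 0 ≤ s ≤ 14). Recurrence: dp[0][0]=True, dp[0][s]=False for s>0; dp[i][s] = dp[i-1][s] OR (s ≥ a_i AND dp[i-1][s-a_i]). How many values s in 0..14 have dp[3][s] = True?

4

i\s   0   1   2   3   4   5   6   7   8   9  10  11  12  13  14
  0   T   F   F   F   F   F   F   F   F   F   F   F   F   F   F
  1   T   F   F   F   F   F   F   F   T   F   F   F   F   F   F
  2   T   F   F   F   F   F   F   F   T   F   F   F   F   F   F
  3   T   F   F   F   F   F   T   F   T   F   F   F   F   F   T
  4   T   T   F   F   F   F   T   T   T   T   F   F   F   F   T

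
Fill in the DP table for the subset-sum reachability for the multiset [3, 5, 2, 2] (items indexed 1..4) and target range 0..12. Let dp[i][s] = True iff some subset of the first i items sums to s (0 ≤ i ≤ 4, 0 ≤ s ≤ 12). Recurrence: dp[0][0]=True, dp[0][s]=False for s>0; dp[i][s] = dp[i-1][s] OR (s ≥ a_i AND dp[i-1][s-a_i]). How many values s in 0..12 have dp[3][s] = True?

i\s   0   1   2   3   4   5   6   7   8   9  10  11  12
  0   T   F   F   F   F   F   F   F   F   F   F   F   F
  1   T   F   F   T   F   F   F   F   F   F   F   F   F
  2   T   F   F   T   F   T   F   F   T   F   F   F   F
  3   T   F   T   T   F   T   F   T   T   F   T   F   F
  4   T   F   T   T   T   T   F   T   T   T   T   F   T

7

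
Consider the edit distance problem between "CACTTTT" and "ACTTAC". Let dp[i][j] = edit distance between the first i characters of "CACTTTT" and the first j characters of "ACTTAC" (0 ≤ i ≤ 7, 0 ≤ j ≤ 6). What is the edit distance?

   ''  A  C  T  T  A  C
''  0  1  2  3  4  5  6
 C  1  1  1  2  3  4  5
 A  2  1  2  2  3  3  4
 C  3  2  1  2  3  4  3
 T  4  3  2  1  2  3  4
 T  5  4  3  2  1  2  3
 T  6  5  4  3  2  2  3
 T  7  6  5  4  3  3  3

3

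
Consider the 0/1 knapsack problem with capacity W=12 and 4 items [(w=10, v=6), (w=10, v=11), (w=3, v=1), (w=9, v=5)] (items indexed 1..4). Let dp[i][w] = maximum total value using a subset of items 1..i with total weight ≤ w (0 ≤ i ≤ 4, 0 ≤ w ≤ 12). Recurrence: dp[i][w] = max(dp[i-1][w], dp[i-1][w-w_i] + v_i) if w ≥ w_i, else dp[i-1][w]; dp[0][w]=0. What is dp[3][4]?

i\w   0   1   2   3   4   5   6   7   8   9  10  11  12
  0   0   0   0   0   0   0   0   0   0   0   0   0   0
  1   0   0   0   0   0   0   0   0   0   0   6   6   6
  2   0   0   0   0   0   0   0   0   0   0  11  11  11
  3   0   0   0   1   1   1   1   1   1   1  11  11  11
  4   0   0   0   1   1   1   1   1   1   5  11  11  11

1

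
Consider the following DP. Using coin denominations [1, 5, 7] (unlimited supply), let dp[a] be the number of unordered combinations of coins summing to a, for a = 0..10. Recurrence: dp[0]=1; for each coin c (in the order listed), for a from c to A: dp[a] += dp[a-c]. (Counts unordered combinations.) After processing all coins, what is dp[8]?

3

after  coin     0     1     2     3     4     5     6     7     8     9    10
          1     1     1     1     1     1     1     1     1     1     1     1
          5     1     1     1     1     1     2     2     2     2     2     3
          7     1     1     1     1     1     2     2     3     3     3     4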